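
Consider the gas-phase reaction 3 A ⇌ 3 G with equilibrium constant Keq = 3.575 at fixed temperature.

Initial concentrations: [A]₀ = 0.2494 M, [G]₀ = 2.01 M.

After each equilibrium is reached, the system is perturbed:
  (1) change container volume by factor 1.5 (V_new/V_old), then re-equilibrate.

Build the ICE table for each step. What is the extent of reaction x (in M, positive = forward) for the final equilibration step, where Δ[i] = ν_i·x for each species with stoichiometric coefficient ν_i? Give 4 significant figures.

Q₀ = 523.5 vs Keq = 3.575 ⇒ Q>K, reverse
Step 1:
                    A           G
  Initial      0.2494        2.01
  Change        0.644      -0.644
  Equil        0.8934       1.366
  solve Keq expr → x = -0.2147; check Q = 3.575
Then change container volume by factor 1.5 (V_new/V_old).
Step 2:
                    A           G
  Initial      0.5956      0.9107
  Change            0           0
  Equil        0.5956      0.9107
  solve Keq expr → x = 0; check Q = 3.575

x = 0 M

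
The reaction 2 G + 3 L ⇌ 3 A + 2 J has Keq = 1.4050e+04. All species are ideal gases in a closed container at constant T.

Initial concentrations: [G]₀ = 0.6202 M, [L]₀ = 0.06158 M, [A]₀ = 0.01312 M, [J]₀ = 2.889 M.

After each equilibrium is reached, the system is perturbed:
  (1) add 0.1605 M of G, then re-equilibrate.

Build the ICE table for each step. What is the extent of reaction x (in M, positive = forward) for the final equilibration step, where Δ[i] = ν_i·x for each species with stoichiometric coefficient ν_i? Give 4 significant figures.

x = 3.6276e-04 M

Q₀ = 0.2099 vs Keq = 1.4050e+04 ⇒ Q<K, forward
Step 1:
                    G           L           A           J
  init         0.6202     0.06158     0.01312       2.889
  Δ          -0.03567     -0.0535      0.0535     0.03567
  eq           0.5845    0.008077     0.06662       2.925
  solve Keq expr → x = 0.01783; check Q = 1.4050e+04
Then add 0.1605 M of G.
Step 2:
                    G           L           A           J
  init          0.745    0.008077     0.06662       2.925
  Δ       -7.2553e-04   -0.001088    0.001088  7.2553e-04
  eq           0.7443    0.006989     0.06771       2.925
  solve Keq expr → x = 3.6276e-04; check Q = 1.4050e+04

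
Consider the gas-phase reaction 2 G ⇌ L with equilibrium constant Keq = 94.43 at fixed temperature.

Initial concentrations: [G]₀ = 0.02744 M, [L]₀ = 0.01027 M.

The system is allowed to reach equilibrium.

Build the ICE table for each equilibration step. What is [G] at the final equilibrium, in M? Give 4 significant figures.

Q₀ = 13.64 vs Keq = 94.43 ⇒ Q<K, forward
Step 1:
                    G           L
  init        0.02744     0.01027
  Δ          -0.01393    0.006965
  eq          0.01351     0.01724
  solve Keq expr → x = 0.006965; check Q = 94.43

[G]_eq = 0.01351 M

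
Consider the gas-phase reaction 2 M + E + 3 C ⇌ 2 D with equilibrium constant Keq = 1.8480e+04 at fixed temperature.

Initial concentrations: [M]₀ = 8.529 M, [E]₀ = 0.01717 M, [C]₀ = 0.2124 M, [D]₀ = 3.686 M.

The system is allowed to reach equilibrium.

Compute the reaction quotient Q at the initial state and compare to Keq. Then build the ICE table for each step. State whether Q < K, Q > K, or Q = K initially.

Q₀ = 1135 vs Keq = 1.8480e+04 ⇒ Q<K, forward
Step 1:
                    M           E           C           D
  Initial       8.529     0.01717      0.2124       3.686
  Change     -0.02994    -0.01497    -0.04491     0.02994
  Equil         8.499    0.002201      0.1675       3.716
  solve Keq expr → x = 0.01497; check Q = 1.8480e+04

Q₀ = 1135; Q < K (proceeds forward)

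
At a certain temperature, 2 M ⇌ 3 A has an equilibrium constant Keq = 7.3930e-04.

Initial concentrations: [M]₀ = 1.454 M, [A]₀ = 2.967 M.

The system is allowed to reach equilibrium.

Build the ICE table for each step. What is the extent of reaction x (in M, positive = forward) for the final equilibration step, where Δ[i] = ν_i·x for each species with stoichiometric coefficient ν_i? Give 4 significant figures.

x = -0.9222 M

Q₀ = 12.35 vs Keq = 7.3930e-04 ⇒ Q>K, reverse
Step 1:
                    M           A
  Initial       1.454       2.967
  Change        1.844      -2.767
  Equil         3.298      0.2004
  solve Keq expr → x = -0.9222; check Q = 7.3930e-04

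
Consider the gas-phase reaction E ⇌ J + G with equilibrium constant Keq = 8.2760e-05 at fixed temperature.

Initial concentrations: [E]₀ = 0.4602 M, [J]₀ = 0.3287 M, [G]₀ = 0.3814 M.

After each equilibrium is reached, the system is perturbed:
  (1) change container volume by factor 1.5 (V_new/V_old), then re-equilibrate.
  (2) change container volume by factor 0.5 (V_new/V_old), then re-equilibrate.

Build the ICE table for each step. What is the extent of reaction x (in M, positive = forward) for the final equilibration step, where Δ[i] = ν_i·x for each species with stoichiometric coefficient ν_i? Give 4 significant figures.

Q₀ = 0.2724 vs Keq = 8.2760e-05 ⇒ Q>K, reverse
Step 1:
                  E         J         G
  Initial    0.4602    0.3287    0.3814
  Change     0.3275   -0.3275   -0.3275
  Equil      0.7877  0.001209   0.05391
  solve Keq expr → x = -0.3275; check Q = 8.2760e-05
Then change container volume by factor 1.5 (V_new/V_old).
Step 2:
                  E         J         G
  Initial    0.5251 8.0616e-04   0.03594
  Change  -3.8924e-04 3.8924e-04 3.8924e-04
  Equil      0.5247  0.001195   0.03633
  solve Keq expr → x = 3.8924e-04; check Q = 8.2760e-05
Then change container volume by factor 0.5 (V_new/V_old).
Step 3:
                  E         J         G
  Initial     1.049  0.002391   0.07266
  Change   0.001174 -0.001174 -0.001174
  Equil       1.051  0.001216   0.07148
  solve Keq expr → x = -0.001174; check Q = 8.2760e-05

x = -0.001174 M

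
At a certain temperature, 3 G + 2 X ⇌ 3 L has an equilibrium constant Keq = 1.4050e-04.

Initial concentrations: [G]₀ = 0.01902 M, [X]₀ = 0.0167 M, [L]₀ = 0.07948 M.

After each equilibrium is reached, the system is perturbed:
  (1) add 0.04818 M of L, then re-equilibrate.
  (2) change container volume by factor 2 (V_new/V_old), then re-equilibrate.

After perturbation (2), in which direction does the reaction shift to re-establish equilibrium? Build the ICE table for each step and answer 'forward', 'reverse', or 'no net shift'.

Direction: reverse

Q₀ = 2.6164e+05 vs Keq = 1.4050e-04 ⇒ Q>K, reverse
Step 1:
                    G           X           L
  Initial     0.01902      0.0167     0.07948
  Change      0.07863     0.05242    -0.07863
  Equil       0.09765     0.06912  8.5493e-04
  solve Keq expr → x = -0.02621; check Q = 1.4050e-04
Then add 0.04818 M of L.
Step 2:
                    G           X           L
  Initial     0.09765     0.06912     0.04903
  Change       0.0474      0.0316     -0.0474
  Equil         0.145      0.1007    0.001632
  solve Keq expr → x = -0.0158; check Q = 1.4050e-04
Then change container volume by factor 2 (V_new/V_old).
Step 3:
                    G           X           L
  Initial     0.07252     0.05036  8.1617e-04
  Change   2.9854e-04  1.9903e-04 -2.9854e-04
  Equil       0.07282     0.05056  5.1763e-04
  solve Keq expr → x = -9.9513e-05; check Q = 1.4050e-04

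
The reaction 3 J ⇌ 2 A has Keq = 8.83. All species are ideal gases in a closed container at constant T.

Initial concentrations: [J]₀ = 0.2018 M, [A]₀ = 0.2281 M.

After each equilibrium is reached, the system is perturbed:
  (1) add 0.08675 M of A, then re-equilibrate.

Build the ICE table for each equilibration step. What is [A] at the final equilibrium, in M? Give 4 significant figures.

Q₀ = 6.331 vs Keq = 8.83 ⇒ Q<K, forward
Step 1:
                    J           A
  init         0.2018      0.2281
  Δ           -0.0157     0.01047
  eq           0.1861      0.2386
  solve Keq expr → x = 0.005233; check Q = 8.83
Then add 0.08675 M of A.
Step 2:
                    J           A
  init         0.1861      0.3253
  Δ           0.03248    -0.02165
  eq           0.2186      0.3037
  solve Keq expr → x = -0.01083; check Q = 8.83

[A]_eq = 0.3037 M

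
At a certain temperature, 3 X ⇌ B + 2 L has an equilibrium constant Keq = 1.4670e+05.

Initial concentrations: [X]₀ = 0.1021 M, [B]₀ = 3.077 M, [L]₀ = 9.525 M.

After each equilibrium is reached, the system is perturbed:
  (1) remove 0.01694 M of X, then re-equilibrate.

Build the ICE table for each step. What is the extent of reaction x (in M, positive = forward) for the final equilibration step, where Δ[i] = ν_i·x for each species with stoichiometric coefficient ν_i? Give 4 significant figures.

x = -0.005589 M

Q₀ = 2.6229e+05 vs Keq = 1.4670e+05 ⇒ Q>K, reverse
Step 1:
                   X          B          L
  I           0.1021      3.077      9.525
  C           0.0216    -0.0072    -0.0144
  E           0.1237       3.07      9.511
  solve Keq expr → x = -0.0072; check Q = 1.4670e+05
Then remove 0.01694 M of X.
Step 2:
                   X          B          L
  I           0.1068       3.07      9.511
  C          0.01677  -0.005589   -0.01118
  E           0.1235      3.064      9.499
  solve Keq expr → x = -0.005589; check Q = 1.4670e+05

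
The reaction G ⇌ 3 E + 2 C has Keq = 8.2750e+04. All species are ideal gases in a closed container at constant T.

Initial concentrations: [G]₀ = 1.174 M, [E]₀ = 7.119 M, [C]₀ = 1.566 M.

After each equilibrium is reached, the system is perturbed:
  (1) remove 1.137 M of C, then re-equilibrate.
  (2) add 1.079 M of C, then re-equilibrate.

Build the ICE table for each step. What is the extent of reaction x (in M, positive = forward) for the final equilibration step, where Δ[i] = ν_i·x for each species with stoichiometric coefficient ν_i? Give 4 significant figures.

Q₀ = 753.7 vs Keq = 8.2750e+04 ⇒ Q<K, forward
Step 1:
                  G         E         C
  Initial     1.174     7.119     1.566
  Change     -1.011     3.034     2.022
  Equil      0.1628     10.15     3.588
  solve Keq expr → x = 1.011; check Q = 8.2750e+04
Then remove 1.137 M of C.
Step 2:
                  G         E         C
  Initial    0.1628     10.15     2.451
  Change   -0.07208    0.2162    0.1442
  Equil     0.09075     10.37     2.595
  solve Keq expr → x = 0.07208; check Q = 8.2750e+04
Then add 1.079 M of C.
Step 3:
                  G         E         C
  Initial   0.09075     10.37     3.674
  Change    0.06812   -0.2044   -0.1362
  Equil      0.1589     10.16     3.538
  solve Keq expr → x = -0.06812; check Q = 8.2750e+04

x = -0.06812 M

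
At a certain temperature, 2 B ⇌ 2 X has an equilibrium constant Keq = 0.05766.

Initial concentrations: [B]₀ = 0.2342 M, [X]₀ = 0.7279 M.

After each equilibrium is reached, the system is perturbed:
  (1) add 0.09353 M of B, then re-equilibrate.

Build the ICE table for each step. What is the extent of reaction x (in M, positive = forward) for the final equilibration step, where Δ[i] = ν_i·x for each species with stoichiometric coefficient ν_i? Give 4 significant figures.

x = 0.009055 M

Q₀ = 9.66 vs Keq = 0.05766 ⇒ Q>K, reverse
Step 1:
                   B          X
  init        0.2342     0.7279
  Δ           0.5416    -0.5416
  eq          0.7758     0.1863
  solve Keq expr → x = -0.2708; check Q = 0.05766
Then add 0.09353 M of B.
Step 2:
                   B          X
  init        0.8693     0.1863
  Δ         -0.01811    0.01811
  eq          0.8512     0.2044
  solve Keq expr → x = 0.009055; check Q = 0.05766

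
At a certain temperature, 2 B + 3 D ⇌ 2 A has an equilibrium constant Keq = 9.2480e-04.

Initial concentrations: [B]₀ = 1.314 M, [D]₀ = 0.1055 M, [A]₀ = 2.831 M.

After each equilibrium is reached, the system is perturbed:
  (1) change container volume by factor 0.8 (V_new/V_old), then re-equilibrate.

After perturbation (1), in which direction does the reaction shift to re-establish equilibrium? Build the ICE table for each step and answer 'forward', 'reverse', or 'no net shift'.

Q₀ = 3953 vs Keq = 9.2480e-04 ⇒ Q>K, reverse
Step 1:
                  B         D         A
  Initial     1.314    0.1055     2.831
  Change      2.175     3.263    -2.175
  Equil       3.489     3.368    0.6559
  solve Keq expr → x = -1.088; check Q = 9.2480e-04
Then change container volume by factor 0.8 (V_new/V_old).
Step 2:
                  B         D         A
  Initial     4.361      4.21    0.8199
  Change    -0.1771   -0.2656    0.1771
  Equil       4.184     3.945    0.9969
  solve Keq expr → x = 0.08853; check Q = 9.2480e-04

Direction: forward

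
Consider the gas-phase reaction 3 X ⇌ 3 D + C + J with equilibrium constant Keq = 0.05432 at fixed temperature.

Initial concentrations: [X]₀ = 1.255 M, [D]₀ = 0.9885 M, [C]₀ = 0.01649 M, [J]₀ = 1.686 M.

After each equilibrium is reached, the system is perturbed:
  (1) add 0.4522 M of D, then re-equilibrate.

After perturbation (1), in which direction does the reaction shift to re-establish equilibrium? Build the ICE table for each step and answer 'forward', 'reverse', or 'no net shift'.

Direction: reverse

Q₀ = 0.01359 vs Keq = 0.05432 ⇒ Q<K, forward
Step 1:
                    X           D           C           J
  init          1.255      0.9885     0.01649       1.686
  Δ          -0.07828     0.07828     0.02609     0.02609
  eq            1.177       1.067     0.04258       1.712
  solve Keq expr → x = 0.02609; check Q = 0.05432
Then add 0.4522 M of D.
Step 2:
                    X           D           C           J
  init          1.177       1.519     0.04258       1.712
  Δ           0.06711    -0.06711    -0.02237    -0.02237
  eq            1.244       1.452     0.02021        1.69
  solve Keq expr → x = -0.02237; check Q = 0.05432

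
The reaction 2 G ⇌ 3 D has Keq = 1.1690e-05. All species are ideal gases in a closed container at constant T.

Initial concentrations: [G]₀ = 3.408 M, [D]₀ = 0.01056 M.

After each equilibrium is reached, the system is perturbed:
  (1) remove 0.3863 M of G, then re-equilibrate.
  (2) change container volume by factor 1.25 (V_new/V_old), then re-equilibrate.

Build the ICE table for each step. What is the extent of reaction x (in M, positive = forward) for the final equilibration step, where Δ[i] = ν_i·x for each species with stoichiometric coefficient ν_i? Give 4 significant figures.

Q₀ = 1.0139e-07 vs Keq = 1.1690e-05 ⇒ Q<K, forward
Step 1:
                    G           D
  I             3.408     0.01056
  C          -0.02704     0.04056
  E             3.381     0.05112
  solve Keq expr → x = 0.01352; check Q = 1.1690e-05
Then remove 0.3863 M of G.
Step 2:
                    G           D
  I             2.995     0.05112
  C           0.00263   -0.003945
  E             2.997     0.04718
  solve Keq expr → x = -0.001315; check Q = 1.1690e-05
Then change container volume by factor 1.25 (V_new/V_old).
Step 3:
                    G           D
  I             2.398     0.03774
  C         -0.001928    0.002893
  E             2.396     0.04064
  solve Keq expr → x = 9.6423e-04; check Q = 1.1690e-05

x = 9.6423e-04 M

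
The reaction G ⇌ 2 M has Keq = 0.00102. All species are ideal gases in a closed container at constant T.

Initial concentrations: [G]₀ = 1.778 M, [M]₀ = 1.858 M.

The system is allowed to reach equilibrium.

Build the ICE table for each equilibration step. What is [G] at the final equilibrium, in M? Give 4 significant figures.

[G]_eq = 2.681 M

Q₀ = 1.942 vs Keq = 0.00102 ⇒ Q>K, reverse
Step 1:
                    G           M
  Initial       1.778       1.858
  Change       0.9029      -1.806
  Equil         2.681     0.05229
  solve Keq expr → x = -0.9029; check Q = 0.00102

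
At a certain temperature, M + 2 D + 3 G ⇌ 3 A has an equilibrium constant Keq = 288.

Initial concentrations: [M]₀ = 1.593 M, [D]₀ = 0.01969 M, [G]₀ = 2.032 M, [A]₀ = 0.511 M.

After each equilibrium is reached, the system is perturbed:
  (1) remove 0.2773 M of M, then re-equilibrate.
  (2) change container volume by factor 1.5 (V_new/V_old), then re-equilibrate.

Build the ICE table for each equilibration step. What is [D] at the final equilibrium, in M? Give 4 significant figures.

Q₀ = 25.75 vs Keq = 288 ⇒ Q<K, forward
Step 1:
                    M           D           G           A
  I             1.593     0.01969       2.032       0.511
  C         -0.006673    -0.01335    -0.02002     0.02002
  E             1.586    0.006344       2.012       0.531
  solve Keq expr → x = 0.006673; check Q = 288
Then remove 0.2773 M of M.
Step 2:
                    M           D           G           A
  I             1.309    0.006344       2.012       0.531
  C        3.0792e-04  6.1583e-04  9.2375e-04 -9.2375e-04
  E             1.309    0.006959       2.013      0.5301
  solve Keq expr → x = -3.0792e-04; check Q = 288
Then change container volume by factor 1.5 (V_new/V_old).
Step 3:
                    M           D           G           A
  I            0.8729     0.00464       1.342      0.3534
  C          0.001814    0.003629    0.005443   -0.005443
  E            0.8747    0.008268       1.347       0.348
  solve Keq expr → x = -0.001814; check Q = 288

[D]_eq = 0.008268 M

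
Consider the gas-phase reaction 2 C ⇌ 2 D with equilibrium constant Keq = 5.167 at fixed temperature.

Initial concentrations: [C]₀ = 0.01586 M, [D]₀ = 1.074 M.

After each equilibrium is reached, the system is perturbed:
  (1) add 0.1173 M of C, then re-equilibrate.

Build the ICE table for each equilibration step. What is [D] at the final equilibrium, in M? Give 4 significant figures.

Q₀ = 4586 vs Keq = 5.167 ⇒ Q>K, reverse
Step 1:
                   C          D
  Initial    0.01586      1.074
  Change      0.3171    -0.3171
  Equil        0.333     0.7569
  solve Keq expr → x = -0.1586; check Q = 5.167
Then add 0.1173 M of C.
Step 2:
                   C          D
  Initial     0.4503     0.7569
  Change    -0.08146    0.08146
  Equil       0.3688     0.8383
  solve Keq expr → x = 0.04073; check Q = 5.167

[D]_eq = 0.8383 M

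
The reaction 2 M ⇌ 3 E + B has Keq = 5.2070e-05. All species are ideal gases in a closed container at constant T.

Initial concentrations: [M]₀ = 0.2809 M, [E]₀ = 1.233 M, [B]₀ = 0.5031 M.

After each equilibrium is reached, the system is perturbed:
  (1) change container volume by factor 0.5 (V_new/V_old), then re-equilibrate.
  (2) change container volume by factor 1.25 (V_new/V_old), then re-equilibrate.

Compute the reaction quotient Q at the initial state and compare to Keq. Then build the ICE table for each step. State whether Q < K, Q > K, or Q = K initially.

Q₀ = 11.95; Q > K (proceeds reverse)

Q₀ = 11.95 vs Keq = 5.2070e-05 ⇒ Q>K, reverse
Step 1:
                   M          E          B
  Initial     0.2809      1.233     0.5031
  Change      0.7696     -1.154    -0.3848
  Equil         1.05    0.07861     0.1183
  solve Keq expr → x = -0.3848; check Q = 5.2070e-05
Then change container volume by factor 0.5 (V_new/V_old).
Step 2:
                   M          E          B
  Initial      2.101     0.1572     0.2366
  Change     0.03623   -0.05434   -0.01811
  Equil        2.137     0.1029     0.2185
  solve Keq expr → x = -0.01811; check Q = 5.2070e-05
Then change container volume by factor 1.25 (V_new/V_old).
Step 3:
                   M          E          B
  Initial       1.71     0.0823     0.1748
  Change   -0.008115    0.01217   0.004057
  Equil        1.702    0.09447     0.1788
  solve Keq expr → x = 0.004057; check Q = 5.2070e-05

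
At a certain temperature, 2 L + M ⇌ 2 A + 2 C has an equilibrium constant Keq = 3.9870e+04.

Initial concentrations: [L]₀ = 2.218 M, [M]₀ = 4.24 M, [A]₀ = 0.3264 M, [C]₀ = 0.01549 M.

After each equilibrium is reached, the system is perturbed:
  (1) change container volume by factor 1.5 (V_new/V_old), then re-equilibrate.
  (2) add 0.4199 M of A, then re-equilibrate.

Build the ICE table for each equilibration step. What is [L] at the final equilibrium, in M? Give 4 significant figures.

Q₀ = 1.2255e-06 vs Keq = 3.9870e+04 ⇒ Q<K, forward
Step 1:
                  L         M         A         C
  Initial     2.218      4.24    0.3264   0.01549
  Change     -2.202    -1.101     2.202     2.202
  Equil     0.01585     3.139     2.529     2.218
  solve Keq expr → x = 1.101; check Q = 3.9870e+04
Then change container volume by factor 1.5 (V_new/V_old).
Step 2:
                  L         M         A         C
  Initial   0.01057     2.093     1.686     1.478
  Change  -0.001916 -9.5806e-04  0.001916  0.001916
  Equil    0.008651     2.092     1.688      1.48
  solve Keq expr → x = 9.5806e-04; check Q = 3.9870e+04
Then add 0.4199 M of A.
Step 3:
                  L         M         A         C
  Initial  0.008651     2.092     2.108      1.48
  Change   0.002123  0.001062 -0.002123 -0.002123
  Equil     0.01077     2.093     2.105     1.478
  solve Keq expr → x = -0.001062; check Q = 3.9870e+04

[L]_eq = 0.01077 M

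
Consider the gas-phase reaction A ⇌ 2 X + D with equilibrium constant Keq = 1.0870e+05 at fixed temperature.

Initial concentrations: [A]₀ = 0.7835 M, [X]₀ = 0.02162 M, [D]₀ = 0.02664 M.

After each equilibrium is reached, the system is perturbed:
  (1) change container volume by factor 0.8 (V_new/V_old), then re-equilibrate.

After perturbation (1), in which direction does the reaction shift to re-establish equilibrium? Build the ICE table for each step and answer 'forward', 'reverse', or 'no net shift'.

Direction: reverse

Q₀ = 1.5893e-05 vs Keq = 1.0870e+05 ⇒ Q<K, forward
Step 1:
                    A           X           D
  Initial      0.7835     0.02162     0.02664
  Change      -0.7835       1.567      0.7835
  Equil    1.8808e-05       1.589      0.8101
  solve Keq expr → x = 0.7835; check Q = 1.0870e+05
Then change container volume by factor 0.8 (V_new/V_old).
Step 2:
                    A           X           D
  Initial  2.3510e-05       1.986       1.013
  Change   1.3223e-05 -2.6446e-05 -1.3223e-05
  Equil    3.6733e-05       1.986       1.013
  solve Keq expr → x = -1.3223e-05; check Q = 1.0870e+05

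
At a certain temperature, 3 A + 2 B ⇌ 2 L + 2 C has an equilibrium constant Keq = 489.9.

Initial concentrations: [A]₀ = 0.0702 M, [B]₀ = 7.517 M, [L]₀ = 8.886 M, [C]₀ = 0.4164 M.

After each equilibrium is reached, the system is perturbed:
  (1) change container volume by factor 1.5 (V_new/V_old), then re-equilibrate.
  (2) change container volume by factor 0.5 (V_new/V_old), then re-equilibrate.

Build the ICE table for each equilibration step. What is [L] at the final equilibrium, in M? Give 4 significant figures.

Q₀ = 700.4 vs Keq = 489.9 ⇒ Q>K, reverse
Step 1:
                   A          B          L          C
  I           0.0702      7.517      8.886     0.4164
  C         0.008125   0.005417  -0.005417  -0.005417
  E          0.07833      7.522      8.881      0.411
  solve Keq expr → x = -0.002708; check Q = 489.9
Then change container volume by factor 1.5 (V_new/V_old).
Step 2:
                   A          B          L          C
  I          0.05222      5.015       5.92      0.274
  C         0.006827   0.004551  -0.004551  -0.004551
  E          0.05904      5.019      5.916     0.2694
  solve Keq expr → x = -0.002276; check Q = 489.9
Then change container volume by factor 0.5 (V_new/V_old).
Step 3:
                   A          B          L          C
  I           0.1181      10.04      11.83     0.5389
  C         -0.02246   -0.01497    0.01497    0.01497
  E          0.09563      10.02      11.85     0.5538
  solve Keq expr → x = 0.007486; check Q = 489.9

[L]_eq = 11.85 M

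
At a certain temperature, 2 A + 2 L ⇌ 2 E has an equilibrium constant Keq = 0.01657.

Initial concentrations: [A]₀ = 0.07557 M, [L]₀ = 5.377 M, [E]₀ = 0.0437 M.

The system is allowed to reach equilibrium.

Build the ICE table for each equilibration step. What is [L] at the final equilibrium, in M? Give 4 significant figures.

[L]_eq = 5.372 M

Q₀ = 0.01157 vs Keq = 0.01657 ⇒ Q<K, forward
Step 1:
                    A           L           E
  init        0.07557       5.377      0.0437
  Δ         -0.005059   -0.005059    0.005059
  eq          0.07051       5.372     0.04876
  solve Keq expr → x = 0.002529; check Q = 0.01657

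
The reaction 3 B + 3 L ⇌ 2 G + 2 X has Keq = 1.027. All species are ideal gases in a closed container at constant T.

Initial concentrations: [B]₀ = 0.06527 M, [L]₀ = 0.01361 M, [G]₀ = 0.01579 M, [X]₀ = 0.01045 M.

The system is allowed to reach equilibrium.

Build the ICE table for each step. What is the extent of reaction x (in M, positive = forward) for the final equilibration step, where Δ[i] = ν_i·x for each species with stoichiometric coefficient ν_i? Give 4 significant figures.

Q₀ = 38.84 vs Keq = 1.027 ⇒ Q>K, reverse
Step 1:
                    B           L           G           X
  Initial     0.06527     0.01361     0.01579     0.01045
  Change     0.007366    0.007366    -0.00491    -0.00491
  Equil       0.07264     0.02098     0.01088     0.00554
  solve Keq expr → x = -0.002455; check Q = 1.027

x = -0.002455 M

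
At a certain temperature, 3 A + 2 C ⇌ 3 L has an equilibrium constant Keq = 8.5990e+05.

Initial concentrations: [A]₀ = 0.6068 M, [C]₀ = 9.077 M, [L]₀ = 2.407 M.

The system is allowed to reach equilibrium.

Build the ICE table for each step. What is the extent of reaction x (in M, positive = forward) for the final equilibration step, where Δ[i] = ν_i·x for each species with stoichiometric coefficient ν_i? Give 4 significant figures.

x = 0.1998 M

Q₀ = 0.7575 vs Keq = 8.5990e+05 ⇒ Q<K, forward
Step 1:
                    A           C           L
  I            0.6068       9.077       2.407
  C           -0.5993     -0.3995      0.5993
  E          0.007487       8.677       3.006
  solve Keq expr → x = 0.1998; check Q = 8.5990e+05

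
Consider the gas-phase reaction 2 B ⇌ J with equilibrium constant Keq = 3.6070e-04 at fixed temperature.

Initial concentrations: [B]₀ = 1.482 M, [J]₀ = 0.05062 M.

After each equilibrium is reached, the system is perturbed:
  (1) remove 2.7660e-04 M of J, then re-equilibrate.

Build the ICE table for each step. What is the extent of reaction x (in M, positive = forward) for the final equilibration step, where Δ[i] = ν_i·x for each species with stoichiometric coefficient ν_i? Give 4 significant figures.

Q₀ = 0.02305 vs Keq = 3.6070e-04 ⇒ Q>K, reverse
Step 1:
                    B           J
  Initial       1.482     0.05062
  Change      0.09944    -0.04972
  Equil         1.581  9.0209e-04
  solve Keq expr → x = -0.04972; check Q = 3.6070e-04
Then remove 2.7660e-04 M of J.
Step 2:
                    B           J
  Initial       1.581  6.2549e-04
  Change  -5.5194e-04  2.7597e-04
  Equil         1.581  9.0146e-04
  solve Keq expr → x = 2.7597e-04; check Q = 3.6070e-04

x = 2.7597e-04 M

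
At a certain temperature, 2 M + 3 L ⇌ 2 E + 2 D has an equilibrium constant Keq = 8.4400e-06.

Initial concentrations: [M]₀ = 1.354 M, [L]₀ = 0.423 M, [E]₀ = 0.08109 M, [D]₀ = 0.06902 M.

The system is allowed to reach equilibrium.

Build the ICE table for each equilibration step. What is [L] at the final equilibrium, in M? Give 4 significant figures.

[L]_eq = 0.4798 M

Q₀ = 2.2575e-04 vs Keq = 8.4400e-06 ⇒ Q>K, reverse
Step 1:
                  M         L         E         D
  init        1.354     0.423   0.08109   0.06902
  Δ          0.0379   0.05685   -0.0379   -0.0379
  eq          1.392    0.4798   0.04319   0.03112
  solve Keq expr → x = -0.01895; check Q = 8.4400e-06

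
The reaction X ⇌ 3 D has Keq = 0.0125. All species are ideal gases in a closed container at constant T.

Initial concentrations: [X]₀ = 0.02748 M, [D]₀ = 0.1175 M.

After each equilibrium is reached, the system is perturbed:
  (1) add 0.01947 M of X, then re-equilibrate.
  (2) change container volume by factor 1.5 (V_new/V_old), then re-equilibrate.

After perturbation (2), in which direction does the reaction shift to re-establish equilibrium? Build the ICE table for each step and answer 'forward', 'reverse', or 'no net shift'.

Q₀ = 0.05903 vs Keq = 0.0125 ⇒ Q>K, reverse
Step 1:
                  X         D
  I         0.02748    0.1175
  C         0.01268  -0.03803
  E         0.04016   0.07947
  solve Keq expr → x = -0.01268; check Q = 0.0125
Then add 0.01947 M of X.
Step 2:
                  X         D
  I         0.05963   0.07947
  C       -0.003184  0.009551
  E         0.05644   0.08902
  solve Keq expr → x = 0.003184; check Q = 0.0125
Then change container volume by factor 1.5 (V_new/V_old).
Step 3:
                  X         D
  I         0.03763   0.05935
  C        -0.00495   0.01485
  E         0.03268    0.0742
  solve Keq expr → x = 0.00495; check Q = 0.0125

Direction: forward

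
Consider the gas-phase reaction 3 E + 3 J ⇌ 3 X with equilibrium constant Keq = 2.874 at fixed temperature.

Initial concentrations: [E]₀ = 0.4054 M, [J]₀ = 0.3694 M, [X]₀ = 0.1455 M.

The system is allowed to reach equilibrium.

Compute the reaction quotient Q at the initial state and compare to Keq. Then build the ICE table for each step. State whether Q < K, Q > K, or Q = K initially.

Q₀ = 0.9172; Q < K (proceeds forward)

Q₀ = 0.9172 vs Keq = 2.874 ⇒ Q<K, forward
Step 1:
                  E         J         X
  I          0.4054    0.3694    0.1455
  C        -0.03281  -0.03281   0.03281
  E          0.3726    0.3366    0.1783
  solve Keq expr → x = 0.01094; check Q = 2.874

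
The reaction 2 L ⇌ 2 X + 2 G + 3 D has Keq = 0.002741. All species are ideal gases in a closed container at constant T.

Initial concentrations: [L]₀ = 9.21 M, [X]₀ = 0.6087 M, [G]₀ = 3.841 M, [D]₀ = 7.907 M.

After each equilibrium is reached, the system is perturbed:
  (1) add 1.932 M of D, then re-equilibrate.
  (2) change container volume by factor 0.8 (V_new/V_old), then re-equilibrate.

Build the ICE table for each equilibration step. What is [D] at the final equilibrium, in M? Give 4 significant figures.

[D]_eq = 11.16 M

Q₀ = 31.86 vs Keq = 0.002741 ⇒ Q>K, reverse
Step 1:
                    L           X           G           D
  I              9.21      0.6087       3.841       7.907
  C            0.6002     -0.6002     -0.6002     -0.9002
  E              9.81    0.008545       3.241       7.007
  solve Keq expr → x = -0.3001; check Q = 0.002741
Then add 1.932 M of D.
Step 2:
                    L           X           G           D
  I              9.81    0.008545       3.241       8.939
  C          0.002604   -0.002604   -0.002604   -0.003907
  E             9.813     0.00594       3.238       8.935
  solve Keq expr → x = -0.001302; check Q = 0.002741
Then change container volume by factor 0.8 (V_new/V_old).
Step 3:
                    L           X           G           D
  I             12.27    0.007425       4.048       11.17
  C          0.003168   -0.003168   -0.003168   -0.004752
  E             12.27    0.004258       4.045       11.16
  solve Keq expr → x = -0.001584; check Q = 0.002741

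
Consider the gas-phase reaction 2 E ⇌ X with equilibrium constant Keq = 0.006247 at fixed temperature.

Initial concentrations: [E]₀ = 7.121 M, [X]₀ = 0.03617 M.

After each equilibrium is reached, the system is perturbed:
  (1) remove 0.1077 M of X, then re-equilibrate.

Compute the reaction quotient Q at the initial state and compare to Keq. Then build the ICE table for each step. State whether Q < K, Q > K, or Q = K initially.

Q₀ = 7.1329e-04 vs Keq = 0.006247 ⇒ Q<K, forward
Step 1:
                   E          X
  Initial      7.121    0.03617
  Change     -0.4789     0.2394
  Equil        6.642     0.2756
  solve Keq expr → x = 0.2394; check Q = 0.006247
Then remove 0.1077 M of X.
Step 2:
                   E          X
  Initial      6.642     0.1679
  Change     -0.1851    0.09255
  Equil        6.457     0.2605
  solve Keq expr → x = 0.09255; check Q = 0.006247

Q₀ = 7.1329e-04; Q < K (proceeds forward)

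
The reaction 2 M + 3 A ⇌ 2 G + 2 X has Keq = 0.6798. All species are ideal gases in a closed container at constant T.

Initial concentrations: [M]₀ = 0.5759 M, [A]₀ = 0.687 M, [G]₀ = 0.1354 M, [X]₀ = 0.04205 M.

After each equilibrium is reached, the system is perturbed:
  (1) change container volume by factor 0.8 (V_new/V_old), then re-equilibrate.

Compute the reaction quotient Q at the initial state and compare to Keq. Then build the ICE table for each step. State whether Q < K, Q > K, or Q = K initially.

Q₀ = 3.0144e-04; Q < K (proceeds forward)

Q₀ = 3.0144e-04 vs Keq = 0.6798 ⇒ Q<K, forward
Step 1:
                  M         A         G         X
  init       0.5759     0.687    0.1354   0.04205
  Δ         -0.1946   -0.2919    0.1946    0.1946
  eq         0.3813    0.3951      0.33    0.2366
  solve Keq expr → x = 0.09729; check Q = 0.6798
Then change container volume by factor 0.8 (V_new/V_old).
Step 2:
                  M         A         G         X
  init       0.4766    0.4939    0.4125    0.2958
  Δ        -0.00895  -0.01343   0.00895   0.00895
  eq         0.4677    0.4805    0.4214    0.3047
  solve Keq expr → x = 0.004475; check Q = 0.6798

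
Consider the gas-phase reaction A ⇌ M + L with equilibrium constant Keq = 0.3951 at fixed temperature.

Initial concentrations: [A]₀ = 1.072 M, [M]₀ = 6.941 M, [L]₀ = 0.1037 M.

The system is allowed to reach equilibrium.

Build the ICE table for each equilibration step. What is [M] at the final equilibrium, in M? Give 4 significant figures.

[M]_eq = 6.901 M

Q₀ = 0.6714 vs Keq = 0.3951 ⇒ Q>K, reverse
Step 1:
                   A          M          L
  Initial      1.072      6.941     0.1037
  Change     0.04003   -0.04003   -0.04003
  Equil        1.112      6.901    0.06367
  solve Keq expr → x = -0.04003; check Q = 0.3951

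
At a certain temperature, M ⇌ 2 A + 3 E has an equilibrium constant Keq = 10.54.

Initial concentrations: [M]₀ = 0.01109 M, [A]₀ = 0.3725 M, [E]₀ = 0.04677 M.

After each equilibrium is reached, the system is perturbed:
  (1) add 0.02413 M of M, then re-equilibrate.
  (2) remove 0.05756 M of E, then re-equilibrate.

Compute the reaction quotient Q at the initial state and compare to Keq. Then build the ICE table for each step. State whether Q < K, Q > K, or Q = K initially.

Q₀ = 0.00128; Q < K (proceeds forward)

Q₀ = 0.00128 vs Keq = 10.54 ⇒ Q<K, forward
Step 1:
                   M          A          E
  init       0.01109     0.3725    0.04677
  Δ         -0.01108    0.02216    0.03325
  eq      7.5713e-06     0.3947    0.08002
  solve Keq expr → x = 0.01108; check Q = 10.54
Then add 0.02413 M of M.
Step 2:
                   M          A          E
  init       0.02414     0.3947    0.08002
  Δ         -0.02407    0.04814    0.07222
  eq      6.5633e-05     0.4428     0.1522
  solve Keq expr → x = 0.02407; check Q = 10.54
Then remove 0.05756 M of E.
Step 3:
                   M          A          E
  init    6.5633e-05     0.4428    0.09467
  Δ       -4.9765e-05 9.9529e-05 1.4929e-04
  eq      1.5868e-05     0.4429    0.09482
  solve Keq expr → x = 4.9765e-05; check Q = 10.54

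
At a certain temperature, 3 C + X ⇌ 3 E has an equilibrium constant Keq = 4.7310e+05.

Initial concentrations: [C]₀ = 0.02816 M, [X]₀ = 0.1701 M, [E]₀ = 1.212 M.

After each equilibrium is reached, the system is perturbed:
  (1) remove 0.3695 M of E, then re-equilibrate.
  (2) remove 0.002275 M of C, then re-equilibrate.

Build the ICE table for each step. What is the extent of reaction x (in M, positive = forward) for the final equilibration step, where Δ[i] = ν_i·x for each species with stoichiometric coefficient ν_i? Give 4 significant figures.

Q₀ = 4.6871e+05 vs Keq = 4.7310e+05 ⇒ Q<K, forward
Step 1:
                    C           X           E
  I           0.02816      0.1701       1.212
  C       -8.3862e-05 -2.7954e-05  8.3862e-05
  E           0.02808      0.1701       1.212
  solve Keq expr → x = 2.7954e-05; check Q = 4.7310e+05
Then remove 0.3695 M of E.
Step 2:
                    C           X           E
  I           0.02808      0.1701      0.8426
  C          -0.00826   -0.002753     0.00826
  E           0.01982      0.1673      0.8508
  solve Keq expr → x = 0.002753; check Q = 4.7310e+05
Then remove 0.002275 M of C.
Step 3:
                    C           X           E
  I           0.01754      0.1673      0.8508
  C          0.002195  7.3172e-04   -0.002195
  E           0.01974      0.1681      0.8486
  solve Keq expr → x = -7.3172e-04; check Q = 4.7310e+05

x = -7.3172e-04 M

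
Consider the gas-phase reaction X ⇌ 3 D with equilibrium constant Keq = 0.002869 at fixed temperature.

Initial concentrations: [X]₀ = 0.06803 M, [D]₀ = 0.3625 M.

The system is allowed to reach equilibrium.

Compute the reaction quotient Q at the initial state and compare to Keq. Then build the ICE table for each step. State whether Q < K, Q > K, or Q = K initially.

Q₀ = 0.7002; Q > K (proceeds reverse)

Q₀ = 0.7002 vs Keq = 0.002869 ⇒ Q>K, reverse
Step 1:
                   X          D
  I          0.06803     0.3625
  C          0.09496    -0.2849
  E            0.163    0.07762
  solve Keq expr → x = -0.09496; check Q = 0.002869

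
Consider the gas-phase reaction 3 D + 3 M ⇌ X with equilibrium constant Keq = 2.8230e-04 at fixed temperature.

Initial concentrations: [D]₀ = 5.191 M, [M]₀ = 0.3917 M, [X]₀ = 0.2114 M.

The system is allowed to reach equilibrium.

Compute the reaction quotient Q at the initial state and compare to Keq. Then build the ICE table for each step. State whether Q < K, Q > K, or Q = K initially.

Q₀ = 0.02515 vs Keq = 2.8230e-04 ⇒ Q>K, reverse
Step 1:
                   D          M          X
  init         5.191     0.3917     0.2114
  Δ           0.5163     0.5163    -0.1721
  eq           5.707      0.908    0.03929
  solve Keq expr → x = -0.1721; check Q = 2.8230e-04

Q₀ = 0.02515; Q > K (proceeds reverse)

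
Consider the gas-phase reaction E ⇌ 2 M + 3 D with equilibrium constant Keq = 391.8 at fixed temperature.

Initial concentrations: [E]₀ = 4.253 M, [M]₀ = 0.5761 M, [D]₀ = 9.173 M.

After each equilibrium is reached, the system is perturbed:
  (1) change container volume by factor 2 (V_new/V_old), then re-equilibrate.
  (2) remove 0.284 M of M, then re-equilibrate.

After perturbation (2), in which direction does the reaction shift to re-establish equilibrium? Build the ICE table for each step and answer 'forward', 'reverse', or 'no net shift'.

Q₀ = 60.23 vs Keq = 391.8 ⇒ Q<K, forward
Step 1:
                    E           M           D
  Initial       4.253      0.5761       9.173
  Change      -0.3203      0.6407       0.961
  Equil         3.933       1.217       10.13
  solve Keq expr → x = 0.3203; check Q = 391.8
Then change container volume by factor 2 (V_new/V_old).
Step 2:
                    E           M           D
  Initial       1.966      0.6084       5.067
  Change      -0.4475       0.895       1.342
  Equil         1.519       1.503       6.409
  solve Keq expr → x = 0.4475; check Q = 391.8
Then remove 0.284 M of M.
Step 3:
                    E           M           D
  Initial       1.519       1.219       6.409
  Change     -0.08157      0.1631      0.2447
  Equil         1.437       1.382       6.654
  solve Keq expr → x = 0.08157; check Q = 391.8

Direction: forward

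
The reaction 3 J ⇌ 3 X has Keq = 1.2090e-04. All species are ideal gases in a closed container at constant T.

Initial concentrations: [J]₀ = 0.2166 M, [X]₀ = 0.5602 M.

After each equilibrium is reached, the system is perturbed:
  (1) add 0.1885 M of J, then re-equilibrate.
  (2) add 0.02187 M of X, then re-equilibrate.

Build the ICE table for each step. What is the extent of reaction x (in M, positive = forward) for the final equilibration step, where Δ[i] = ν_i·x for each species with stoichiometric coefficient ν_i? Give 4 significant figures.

x = -0.006947 M

Q₀ = 17.3 vs Keq = 1.2090e-04 ⇒ Q>K, reverse
Step 1:
                  J         X
  I          0.2166    0.5602
  C          0.5236   -0.5236
  E          0.7402    0.0366
  solve Keq expr → x = -0.1745; check Q = 1.2090e-04
Then add 0.1885 M of J.
Step 2:
                  J         X
  I          0.9287    0.0366
  C       -0.008882  0.008882
  E          0.9198   0.04548
  solve Keq expr → x = 0.002961; check Q = 1.2090e-04
Then add 0.02187 M of X.
Step 3:
                  J         X
  I          0.9198   0.06735
  C         0.02084  -0.02084
  E          0.9407   0.04651
  solve Keq expr → x = -0.006947; check Q = 1.2090e-04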